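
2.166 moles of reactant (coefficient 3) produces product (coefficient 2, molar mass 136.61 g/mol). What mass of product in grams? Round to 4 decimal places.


Use the coefficient ratio to convert reactant moles to product moles, then multiply by the product's molar mass.
moles_P = moles_R * (coeff_P / coeff_R) = 2.166 * (2/3) = 1.444
mass_P = moles_P * M_P = 1.444 * 136.61
mass_P = 197.26484 g, rounded to 4 dp:

197.2648 g


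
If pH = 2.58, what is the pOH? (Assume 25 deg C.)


At 25 deg C, pH + pOH = 14.
pOH = 14 - pH = 14 - 2.58
pOH = 11.42:

11.42


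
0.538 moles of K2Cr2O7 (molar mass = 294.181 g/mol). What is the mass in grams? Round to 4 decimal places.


mass = n * M
mass = 0.538 * 294.181
mass = 158.269378 g, rounded to 4 dp:

158.2694 g


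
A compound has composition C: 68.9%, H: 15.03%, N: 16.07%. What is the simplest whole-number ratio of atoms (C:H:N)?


Assume 100 g of compound, divide each mass% by atomic mass to get moles, then normalize by the smallest to get a raw atom ratio.
Moles per 100 g: C: 68.9/12.011 = 5.7364, H: 15.03/1.008 = 14.9107, N: 16.07/14.007 = 1.1473
Raw ratio (divide by min = 1.1473): C: 5.0, H: 12.997, N: 1.0
Multiply by 1 to clear fractions: C: 5.0 ~= 5, H: 12.997 ~= 13, N: 1.0 ~= 1
Reduce by GCD to get the simplest whole-number ratio:

5:13:1


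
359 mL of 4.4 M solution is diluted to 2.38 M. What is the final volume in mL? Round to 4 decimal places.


Dilution: M1*V1 = M2*V2, solve for V2.
V2 = M1*V1 / M2
V2 = 4.4 * 359 / 2.38
V2 = 1579.6 / 2.38
V2 = 663.69747899 mL, rounded to 4 dp:

663.6975 mL


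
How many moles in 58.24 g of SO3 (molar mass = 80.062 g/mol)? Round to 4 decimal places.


n = mass / M
n = 58.24 / 80.062
n = 0.72743624 mol, rounded to 4 dp:

0.7274 mol


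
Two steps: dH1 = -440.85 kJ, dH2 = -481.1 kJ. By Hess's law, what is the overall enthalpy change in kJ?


Hess's law: enthalpy is a state function, so add the step enthalpies.
dH_total = dH1 + dH2 = -440.85 + (-481.1)
dH_total = -921.95 kJ:

-921.95 kJ


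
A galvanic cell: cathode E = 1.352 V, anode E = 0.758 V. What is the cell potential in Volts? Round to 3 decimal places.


Standard cell potential: E_cell = E_cathode - E_anode.
E_cell = 1.352 - (0.758)
E_cell = 0.594 V, rounded to 3 dp:

0.594 V


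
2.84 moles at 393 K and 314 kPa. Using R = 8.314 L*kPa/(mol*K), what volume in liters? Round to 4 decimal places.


PV = nRT, solve for V = nRT / P.
nRT = 2.84 * 8.314 * 393 = 9279.4217
V = 9279.4217 / 314
V = 29.55229841 L, rounded to 4 dp:

29.5523 L


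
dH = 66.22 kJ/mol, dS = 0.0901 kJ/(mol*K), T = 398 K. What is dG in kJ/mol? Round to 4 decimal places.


Gibbs: dG = dH - T*dS (consistent units, dS already in kJ/(mol*K)).
T*dS = 398 * 0.0901 = 35.8598
dG = 66.22 - (35.8598)
dG = 30.3602 kJ/mol, rounded to 4 dp:

30.3602 kJ/mol


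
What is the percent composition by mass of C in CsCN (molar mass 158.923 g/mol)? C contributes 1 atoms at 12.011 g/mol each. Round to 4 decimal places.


pct = 100 * (n_elem * M_elem) / M_total
mass_contribution = 1 * 12.011 = 12.011 g/mol
pct = 100 * 12.011 / 158.923
pct = 7.55774809 %, rounded to 4 dp:

7.5577 %


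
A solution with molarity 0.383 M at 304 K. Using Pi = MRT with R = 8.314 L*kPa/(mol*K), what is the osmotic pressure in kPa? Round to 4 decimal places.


Osmotic pressure (van't Hoff): Pi = M*R*T.
RT = 8.314 * 304 = 2527.456
Pi = 0.383 * 2527.456
Pi = 968.015648 kPa, rounded to 4 dp:

968.0156 kPa


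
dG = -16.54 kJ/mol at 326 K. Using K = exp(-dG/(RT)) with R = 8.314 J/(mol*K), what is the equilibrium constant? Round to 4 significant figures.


dG is in kJ/mol; multiply by 1000 to match R in J/(mol*K).
RT = 8.314 * 326 = 2710.364 J/mol
exponent = -dG*1000 / (RT) = -(-16.54*1000) / 2710.364 = 6.10250136
K = exp(6.10250136)
K = 446.97442, rounded to 4 significant figures:

447.0


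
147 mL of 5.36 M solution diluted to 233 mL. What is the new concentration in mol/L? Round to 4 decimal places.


Dilution: M1*V1 = M2*V2, solve for M2.
M2 = M1*V1 / V2
M2 = 5.36 * 147 / 233
M2 = 787.92 / 233
M2 = 3.3816309 mol/L, rounded to 4 dp:

3.3816 mol/L


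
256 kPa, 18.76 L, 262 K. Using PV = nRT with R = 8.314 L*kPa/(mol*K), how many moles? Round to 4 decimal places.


PV = nRT, solve for n = PV / (RT).
PV = 256 * 18.76 = 4802.56
RT = 8.314 * 262 = 2178.268
n = 4802.56 / 2178.268
n = 2.20476085 mol, rounded to 4 dp:

2.2048 mol


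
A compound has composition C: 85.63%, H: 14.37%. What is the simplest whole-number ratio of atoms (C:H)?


Assume 100 g of compound, divide each mass% by atomic mass to get moles, then normalize by the smallest to get a raw atom ratio.
Moles per 100 g: C: 85.63/12.011 = 7.1293, H: 14.37/1.008 = 14.256
Raw ratio (divide by min = 7.1293): C: 1.0, H: 2.0
Multiply by 1 to clear fractions: C: 1.0 ~= 1, H: 2.0 ~= 2
Reduce by GCD to get the simplest whole-number ratio:

1:2


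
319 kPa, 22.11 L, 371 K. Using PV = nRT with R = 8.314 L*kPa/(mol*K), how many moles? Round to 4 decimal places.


PV = nRT, solve for n = PV / (RT).
PV = 319 * 22.11 = 7053.09
RT = 8.314 * 371 = 3084.494
n = 7053.09 / 3084.494
n = 2.28662789 mol, rounded to 4 dp:

2.2866 mol


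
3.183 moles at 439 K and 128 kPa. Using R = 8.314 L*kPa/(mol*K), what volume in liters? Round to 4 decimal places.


PV = nRT, solve for V = nRT / P.
nRT = 3.183 * 8.314 * 439 = 11617.4598
V = 11617.4598 / 128
V = 90.76140469 L, rounded to 4 dp:

90.7614 L


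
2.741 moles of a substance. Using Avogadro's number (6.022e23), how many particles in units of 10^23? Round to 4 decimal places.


N = n * NA, then divide by 1e23 for the requested units.
N / 1e23 = n * 6.022
N / 1e23 = 2.741 * 6.022
N / 1e23 = 16.506302, rounded to 4 dp:

16.5063


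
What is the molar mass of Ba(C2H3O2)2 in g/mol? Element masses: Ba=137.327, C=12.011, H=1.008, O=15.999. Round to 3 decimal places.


M = sum(count * atomic_mass) over atoms.
M = 1*137.327 + 4*12.011 + 6*1.008 + 4*15.999
M = 137.327 + 48.044 + 6.048 + 63.996
M = 255.415 g/mol, rounded to 3 dp:

255.415 g/mol


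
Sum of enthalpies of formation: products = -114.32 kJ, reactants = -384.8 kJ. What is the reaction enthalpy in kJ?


dH_rxn = sum(dH_f products) - sum(dH_f reactants)
dH_rxn = -114.32 - (-384.8)
dH_rxn = 270.48 kJ:

270.48 kJ


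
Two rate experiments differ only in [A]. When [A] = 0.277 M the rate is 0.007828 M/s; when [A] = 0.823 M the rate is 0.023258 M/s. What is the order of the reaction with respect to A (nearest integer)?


Rate is proportional to [A]^n, so rate2/rate1 = ([A]2/[A]1)^n. Take logs to solve for n.
rate2/rate1 = 0.023258 / 0.007828 = 2.9711
[A]2/[A]1 = 0.823 / 0.277 = 2.9711
n = ln(2.9711) / ln(2.9711) = 1.0
Nearest integer order:

1


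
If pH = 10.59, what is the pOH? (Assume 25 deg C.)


At 25 deg C, pH + pOH = 14.
pOH = 14 - pH = 14 - 10.59
pOH = 3.41:

3.41


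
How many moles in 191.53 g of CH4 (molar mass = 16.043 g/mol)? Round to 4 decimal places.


n = mass / M
n = 191.53 / 16.043
n = 11.93854017 mol, rounded to 4 dp:

11.9385 mol


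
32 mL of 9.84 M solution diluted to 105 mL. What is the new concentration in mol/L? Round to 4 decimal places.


Dilution: M1*V1 = M2*V2, solve for M2.
M2 = M1*V1 / V2
M2 = 9.84 * 32 / 105
M2 = 314.88 / 105
M2 = 2.99885714 mol/L, rounded to 4 dp:

2.9989 mol/L


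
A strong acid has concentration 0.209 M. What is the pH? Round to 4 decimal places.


A strong acid dissociates completely, so [H+] equals the given concentration.
pH = -log10([H+]) = -log10(0.209)
pH = 0.67985371, rounded to 4 dp:

0.6799


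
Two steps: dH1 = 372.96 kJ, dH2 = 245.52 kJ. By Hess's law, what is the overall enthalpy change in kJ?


Hess's law: enthalpy is a state function, so add the step enthalpies.
dH_total = dH1 + dH2 = 372.96 + (245.52)
dH_total = 618.48 kJ:

618.48 kJ


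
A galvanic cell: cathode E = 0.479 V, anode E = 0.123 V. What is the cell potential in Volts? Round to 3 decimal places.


Standard cell potential: E_cell = E_cathode - E_anode.
E_cell = 0.479 - (0.123)
E_cell = 0.356 V, rounded to 3 dp:

0.356 V


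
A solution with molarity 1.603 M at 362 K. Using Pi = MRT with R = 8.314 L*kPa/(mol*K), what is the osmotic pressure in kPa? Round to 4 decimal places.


Osmotic pressure (van't Hoff): Pi = M*R*T.
RT = 8.314 * 362 = 3009.668
Pi = 1.603 * 3009.668
Pi = 4824.497804 kPa, rounded to 4 dp:

4824.4978 kPa


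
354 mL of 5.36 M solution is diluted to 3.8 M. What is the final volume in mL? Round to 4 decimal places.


Dilution: M1*V1 = M2*V2, solve for V2.
V2 = M1*V1 / M2
V2 = 5.36 * 354 / 3.8
V2 = 1897.44 / 3.8
V2 = 499.32631579 mL, rounded to 4 dp:

499.3263 mL


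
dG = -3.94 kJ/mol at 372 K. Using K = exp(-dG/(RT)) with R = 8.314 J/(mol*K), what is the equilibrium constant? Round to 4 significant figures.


dG is in kJ/mol; multiply by 1000 to match R in J/(mol*K).
RT = 8.314 * 372 = 3092.808 J/mol
exponent = -dG*1000 / (RT) = -(-3.94*1000) / 3092.808 = 1.27392324
K = exp(1.27392324)
K = 3.5748501, rounded to 4 significant figures:

3.575


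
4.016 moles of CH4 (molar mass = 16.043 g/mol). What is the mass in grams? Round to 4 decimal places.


mass = n * M
mass = 4.016 * 16.043
mass = 64.428688 g, rounded to 4 dp:

64.4287 g


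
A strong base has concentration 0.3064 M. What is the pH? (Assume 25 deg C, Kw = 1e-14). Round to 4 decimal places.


A strong base dissociates completely, so [OH-] equals the given concentration.
pOH = -log10([OH-]) = -log10(0.3064) = 0.513711
pH = 14 - pOH = 14 - 0.513711
pH = 13.486289, rounded to 4 dp:

13.4863


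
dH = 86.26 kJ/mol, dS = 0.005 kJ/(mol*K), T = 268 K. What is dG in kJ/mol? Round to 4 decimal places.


Gibbs: dG = dH - T*dS (consistent units, dS already in kJ/(mol*K)).
T*dS = 268 * 0.005 = 1.34
dG = 86.26 - (1.34)
dG = 84.92 kJ/mol, rounded to 4 dp:

84.9200 kJ/mol


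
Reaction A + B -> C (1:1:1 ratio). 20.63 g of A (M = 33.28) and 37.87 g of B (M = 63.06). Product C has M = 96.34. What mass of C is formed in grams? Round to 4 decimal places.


Find moles of each reactant; the smaller value is the limiting reagent in a 1:1:1 reaction, so moles_C equals moles of the limiter.
n_A = mass_A / M_A = 20.63 / 33.28 = 0.619892 mol
n_B = mass_B / M_B = 37.87 / 63.06 = 0.600539 mol
Limiting reagent: B (smaller), n_limiting = 0.600539 mol
mass_C = n_limiting * M_C = 0.600539 * 96.34
mass_C = 57.85592726 g, rounded to 4 dp:

57.8559 g


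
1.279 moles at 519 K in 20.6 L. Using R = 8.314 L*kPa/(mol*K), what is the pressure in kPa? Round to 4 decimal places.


PV = nRT, solve for P = nRT / V.
nRT = 1.279 * 8.314 * 519 = 5518.8415
P = 5518.8415 / 20.6
P = 267.90492718 kPa, rounded to 4 dp:

267.9049 kPa


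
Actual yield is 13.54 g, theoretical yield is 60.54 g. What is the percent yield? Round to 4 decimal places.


% yield = 100 * actual / theoretical
% yield = 100 * 13.54 / 60.54
% yield = 22.36537826 %, rounded to 4 dp:

22.3654 %


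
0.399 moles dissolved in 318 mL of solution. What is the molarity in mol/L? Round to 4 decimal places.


Convert volume to liters: V_L = V_mL / 1000.
V_L = 318 / 1000 = 0.318 L
M = n / V_L = 0.399 / 0.318
M = 1.25471698 mol/L, rounded to 4 dp:

1.2547 mol/L


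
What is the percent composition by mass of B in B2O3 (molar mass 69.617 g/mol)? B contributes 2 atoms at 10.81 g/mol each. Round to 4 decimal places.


pct = 100 * (n_elem * M_elem) / M_total
mass_contribution = 2 * 10.81 = 21.62 g/mol
pct = 100 * 21.62 / 69.617
pct = 31.05563296 %, rounded to 4 dp:

31.0556 %


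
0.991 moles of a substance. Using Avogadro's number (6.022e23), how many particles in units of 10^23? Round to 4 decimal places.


N = n * NA, then divide by 1e23 for the requested units.
N / 1e23 = n * 6.022
N / 1e23 = 0.991 * 6.022
N / 1e23 = 5.967802, rounded to 4 dp:

5.9678


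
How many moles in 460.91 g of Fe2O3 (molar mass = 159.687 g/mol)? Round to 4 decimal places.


n = mass / M
n = 460.91 / 159.687
n = 2.88633389 mol, rounded to 4 dp:

2.8863 mol


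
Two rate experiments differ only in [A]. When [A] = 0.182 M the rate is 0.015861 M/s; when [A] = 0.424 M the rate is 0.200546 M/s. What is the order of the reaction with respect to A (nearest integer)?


Rate is proportional to [A]^n, so rate2/rate1 = ([A]2/[A]1)^n. Take logs to solve for n.
rate2/rate1 = 0.200546 / 0.015861 = 12.644
[A]2/[A]1 = 0.424 / 0.182 = 2.3297
n = ln(12.644) / ln(2.3297) = 3.0
Nearest integer order:

3


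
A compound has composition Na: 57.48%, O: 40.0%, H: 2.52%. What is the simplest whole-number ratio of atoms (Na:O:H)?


Assume 100 g of compound, divide each mass% by atomic mass to get moles, then normalize by the smallest to get a raw atom ratio.
Moles per 100 g: Na: 57.48/22.99 = 2.5002, O: 40.0/15.999 = 2.5002, H: 2.52/1.008 = 2.5
Raw ratio (divide by min = 2.5): Na: 1.0, O: 1.0, H: 1.0
Multiply by 1 to clear fractions: Na: 1.0 ~= 1, O: 1.0 ~= 1, H: 1.0 ~= 1
Reduce by GCD to get the simplest whole-number ratio:

1:1:1


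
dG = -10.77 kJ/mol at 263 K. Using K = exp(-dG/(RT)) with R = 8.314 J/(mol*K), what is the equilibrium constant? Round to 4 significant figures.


dG is in kJ/mol; multiply by 1000 to match R in J/(mol*K).
RT = 8.314 * 263 = 2186.582 J/mol
exponent = -dG*1000 / (RT) = -(-10.77*1000) / 2186.582 = 4.92549559
K = exp(4.92549559)
K = 137.7576, rounded to 4 significant figures:

137.8


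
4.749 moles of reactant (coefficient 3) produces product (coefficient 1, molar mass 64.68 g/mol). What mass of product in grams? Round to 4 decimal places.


Use the coefficient ratio to convert reactant moles to product moles, then multiply by the product's molar mass.
moles_P = moles_R * (coeff_P / coeff_R) = 4.749 * (1/3) = 1.583
mass_P = moles_P * M_P = 1.583 * 64.68
mass_P = 102.38844 g, rounded to 4 dp:

102.3884 g


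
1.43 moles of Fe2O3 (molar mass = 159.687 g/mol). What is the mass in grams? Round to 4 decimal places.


mass = n * M
mass = 1.43 * 159.687
mass = 228.35241 g, rounded to 4 dp:

228.3524 g


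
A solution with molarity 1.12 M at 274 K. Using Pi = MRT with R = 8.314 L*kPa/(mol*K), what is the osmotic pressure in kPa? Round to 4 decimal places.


Osmotic pressure (van't Hoff): Pi = M*R*T.
RT = 8.314 * 274 = 2278.036
Pi = 1.12 * 2278.036
Pi = 2551.40032 kPa, rounded to 4 dp:

2551.4003 kPa


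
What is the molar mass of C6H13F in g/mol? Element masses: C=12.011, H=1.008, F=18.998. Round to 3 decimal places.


M = sum(count * atomic_mass) over atoms.
M = 6*12.011 + 13*1.008 + 1*18.998
M = 72.066 + 13.104 + 18.998
M = 104.168 g/mol, rounded to 3 dp:

104.168 g/mol


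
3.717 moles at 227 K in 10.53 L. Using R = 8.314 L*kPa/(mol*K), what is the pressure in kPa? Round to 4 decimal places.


PV = nRT, solve for P = nRT / V.
nRT = 3.717 * 8.314 * 227 = 7015.0123
P = 7015.0123 / 10.53
P = 666.19300095 kPa, rounded to 4 dp:

666.1930 kPa


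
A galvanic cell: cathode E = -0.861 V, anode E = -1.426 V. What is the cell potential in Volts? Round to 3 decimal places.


Standard cell potential: E_cell = E_cathode - E_anode.
E_cell = -0.861 - (-1.426)
E_cell = 0.565 V, rounded to 3 dp:

0.565 V


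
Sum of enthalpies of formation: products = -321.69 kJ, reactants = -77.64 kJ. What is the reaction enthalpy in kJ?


dH_rxn = sum(dH_f products) - sum(dH_f reactants)
dH_rxn = -321.69 - (-77.64)
dH_rxn = -244.05 kJ:

-244.05 kJ


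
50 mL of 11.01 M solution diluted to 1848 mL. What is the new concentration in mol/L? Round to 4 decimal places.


Dilution: M1*V1 = M2*V2, solve for M2.
M2 = M1*V1 / V2
M2 = 11.01 * 50 / 1848
M2 = 550.5 / 1848
M2 = 0.29788961 mol/L, rounded to 4 dp:

0.2979 mol/L


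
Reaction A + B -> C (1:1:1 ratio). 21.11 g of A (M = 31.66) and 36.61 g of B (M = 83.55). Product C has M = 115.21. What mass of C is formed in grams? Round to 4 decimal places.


Find moles of each reactant; the smaller value is the limiting reagent in a 1:1:1 reaction, so moles_C equals moles of the limiter.
n_A = mass_A / M_A = 21.11 / 31.66 = 0.666772 mol
n_B = mass_B / M_B = 36.61 / 83.55 = 0.438181 mol
Limiting reagent: B (smaller), n_limiting = 0.438181 mol
mass_C = n_limiting * M_C = 0.438181 * 115.21
mass_C = 50.48283301 g, rounded to 4 dp:

50.4828 g


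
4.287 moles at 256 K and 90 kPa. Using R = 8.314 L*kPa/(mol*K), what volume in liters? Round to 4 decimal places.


PV = nRT, solve for V = nRT / P.
nRT = 4.287 * 8.314 * 256 = 9124.3822
V = 9124.3822 / 90
V = 101.38202444 L, rounded to 4 dp:

101.3820 L


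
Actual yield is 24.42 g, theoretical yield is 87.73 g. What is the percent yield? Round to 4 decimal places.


% yield = 100 * actual / theoretical
% yield = 100 * 24.42 / 87.73
% yield = 27.83540408 %, rounded to 4 dp:

27.8354 %


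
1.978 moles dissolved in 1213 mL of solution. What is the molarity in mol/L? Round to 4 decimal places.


Convert volume to liters: V_L = V_mL / 1000.
V_L = 1213 / 1000 = 1.213 L
M = n / V_L = 1.978 / 1.213
M = 1.63066777 mol/L, rounded to 4 dp:

1.6307 mol/L


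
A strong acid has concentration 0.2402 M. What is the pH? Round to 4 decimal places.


A strong acid dissociates completely, so [H+] equals the given concentration.
pH = -log10([H+]) = -log10(0.2402)
pH = 0.619427, rounded to 4 dp:

0.6194


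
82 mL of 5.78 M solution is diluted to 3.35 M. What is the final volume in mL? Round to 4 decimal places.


Dilution: M1*V1 = M2*V2, solve for V2.
V2 = M1*V1 / M2
V2 = 5.78 * 82 / 3.35
V2 = 473.96 / 3.35
V2 = 141.48059701 mL, rounded to 4 dp:

141.4806 mL


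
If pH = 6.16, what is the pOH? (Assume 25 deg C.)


At 25 deg C, pH + pOH = 14.
pOH = 14 - pH = 14 - 6.16
pOH = 7.84:

7.84


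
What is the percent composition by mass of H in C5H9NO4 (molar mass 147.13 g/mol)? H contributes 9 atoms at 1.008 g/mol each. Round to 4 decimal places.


pct = 100 * (n_elem * M_elem) / M_total
mass_contribution = 9 * 1.008 = 9.072 g/mol
pct = 100 * 9.072 / 147.13
pct = 6.16597567 %, rounded to 4 dp:

6.1660 %


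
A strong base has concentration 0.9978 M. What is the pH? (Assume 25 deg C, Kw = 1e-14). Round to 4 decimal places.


A strong base dissociates completely, so [OH-] equals the given concentration.
pOH = -log10([OH-]) = -log10(0.9978) = 0.000957
pH = 14 - pOH = 14 - 0.000957
pH = 13.999043, rounded to 4 dp:

13.9990


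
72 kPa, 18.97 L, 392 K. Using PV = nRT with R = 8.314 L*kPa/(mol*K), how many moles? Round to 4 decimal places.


PV = nRT, solve for n = PV / (RT).
PV = 72 * 18.97 = 1365.84
RT = 8.314 * 392 = 3259.088
n = 1365.84 / 3259.088
n = 0.41908657 mol, rounded to 4 dp:

0.4191 mol


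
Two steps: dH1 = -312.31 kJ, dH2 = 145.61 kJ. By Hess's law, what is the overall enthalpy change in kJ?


Hess's law: enthalpy is a state function, so add the step enthalpies.
dH_total = dH1 + dH2 = -312.31 + (145.61)
dH_total = -166.7 kJ:

-166.70 kJ


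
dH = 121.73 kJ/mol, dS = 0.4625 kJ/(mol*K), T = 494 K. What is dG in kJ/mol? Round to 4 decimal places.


Gibbs: dG = dH - T*dS (consistent units, dS already in kJ/(mol*K)).
T*dS = 494 * 0.4625 = 228.475
dG = 121.73 - (228.475)
dG = -106.745 kJ/mol, rounded to 4 dp:

-106.7450 kJ/mol


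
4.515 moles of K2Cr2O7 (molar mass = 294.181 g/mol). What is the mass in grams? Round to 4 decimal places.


mass = n * M
mass = 4.515 * 294.181
mass = 1328.227215 g, rounded to 4 dp:

1328.2272 g


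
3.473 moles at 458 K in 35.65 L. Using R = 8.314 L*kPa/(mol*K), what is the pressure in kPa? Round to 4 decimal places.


PV = nRT, solve for P = nRT / V.
nRT = 3.473 * 8.314 * 458 = 13224.5311
P = 13224.5311 / 35.65
P = 370.95458906 kPa, rounded to 4 dp:

370.9546 kPa


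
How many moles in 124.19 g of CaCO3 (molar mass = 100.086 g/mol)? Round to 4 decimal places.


n = mass / M
n = 124.19 / 100.086
n = 1.24083288 mol, rounded to 4 dp:

1.2408 mol


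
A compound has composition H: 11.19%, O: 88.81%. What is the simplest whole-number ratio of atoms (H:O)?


Assume 100 g of compound, divide each mass% by atomic mass to get moles, then normalize by the smallest to get a raw atom ratio.
Moles per 100 g: H: 11.19/1.008 = 11.1012, O: 88.81/15.999 = 5.551
Raw ratio (divide by min = 5.551): H: 2.0, O: 1.0
Multiply by 1 to clear fractions: H: 2.0 ~= 2, O: 1.0 ~= 1
Reduce by GCD to get the simplest whole-number ratio:

2:1


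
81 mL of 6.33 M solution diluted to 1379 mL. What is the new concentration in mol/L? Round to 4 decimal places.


Dilution: M1*V1 = M2*V2, solve for M2.
M2 = M1*V1 / V2
M2 = 6.33 * 81 / 1379
M2 = 512.73 / 1379
M2 = 0.37181291 mol/L, rounded to 4 dp:

0.3718 mol/L


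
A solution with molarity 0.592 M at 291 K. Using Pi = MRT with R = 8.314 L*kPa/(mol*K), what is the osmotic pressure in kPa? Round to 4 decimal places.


Osmotic pressure (van't Hoff): Pi = M*R*T.
RT = 8.314 * 291 = 2419.374
Pi = 0.592 * 2419.374
Pi = 1432.269408 kPa, rounded to 4 dp:

1432.2694 kPa


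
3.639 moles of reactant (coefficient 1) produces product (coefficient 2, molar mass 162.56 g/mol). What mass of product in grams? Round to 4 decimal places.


Use the coefficient ratio to convert reactant moles to product moles, then multiply by the product's molar mass.
moles_P = moles_R * (coeff_P / coeff_R) = 3.639 * (2/1) = 7.278
mass_P = moles_P * M_P = 7.278 * 162.56
mass_P = 1183.11168 g, rounded to 4 dp:

1183.1117 g


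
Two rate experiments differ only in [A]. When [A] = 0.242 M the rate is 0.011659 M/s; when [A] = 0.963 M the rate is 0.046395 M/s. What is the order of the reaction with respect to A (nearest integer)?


Rate is proportional to [A]^n, so rate2/rate1 = ([A]2/[A]1)^n. Take logs to solve for n.
rate2/rate1 = 0.046395 / 0.011659 = 3.9793
[A]2/[A]1 = 0.963 / 0.242 = 3.9793
n = ln(3.9793) / ln(3.9793) = 1.0
Nearest integer order:

1


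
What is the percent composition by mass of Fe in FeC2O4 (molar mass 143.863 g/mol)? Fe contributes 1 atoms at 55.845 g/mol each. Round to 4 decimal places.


pct = 100 * (n_elem * M_elem) / M_total
mass_contribution = 1 * 55.845 = 55.845 g/mol
pct = 100 * 55.845 / 143.863
pct = 38.81818119 %, rounded to 4 dp:

38.8182 %


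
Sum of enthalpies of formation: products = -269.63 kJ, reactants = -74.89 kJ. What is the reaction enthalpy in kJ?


dH_rxn = sum(dH_f products) - sum(dH_f reactants)
dH_rxn = -269.63 - (-74.89)
dH_rxn = -194.74 kJ:

-194.74 kJ


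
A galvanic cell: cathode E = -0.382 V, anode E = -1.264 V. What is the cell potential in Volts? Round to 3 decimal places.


Standard cell potential: E_cell = E_cathode - E_anode.
E_cell = -0.382 - (-1.264)
E_cell = 0.882 V, rounded to 3 dp:

0.882 V


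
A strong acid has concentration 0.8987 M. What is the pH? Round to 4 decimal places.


A strong acid dissociates completely, so [H+] equals the given concentration.
pH = -log10([H+]) = -log10(0.8987)
pH = 0.04638526, rounded to 4 dp:

0.0464


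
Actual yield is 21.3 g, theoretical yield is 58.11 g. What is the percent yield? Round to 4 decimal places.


% yield = 100 * actual / theoretical
% yield = 100 * 21.3 / 58.11
% yield = 36.65462055 %, rounded to 4 dp:

36.6546 %


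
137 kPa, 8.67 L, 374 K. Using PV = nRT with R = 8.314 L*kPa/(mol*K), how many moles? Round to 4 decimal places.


PV = nRT, solve for n = PV / (RT).
PV = 137 * 8.67 = 1187.79
RT = 8.314 * 374 = 3109.436
n = 1187.79 / 3109.436
n = 0.38199532 mol, rounded to 4 dp:

0.3820 mol


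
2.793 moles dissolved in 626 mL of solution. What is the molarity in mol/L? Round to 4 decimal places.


Convert volume to liters: V_L = V_mL / 1000.
V_L = 626 / 1000 = 0.626 L
M = n / V_L = 2.793 / 0.626
M = 4.46166134 mol/L, rounded to 4 dp:

4.4617 mol/L


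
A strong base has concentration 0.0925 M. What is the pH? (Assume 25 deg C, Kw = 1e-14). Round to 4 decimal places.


A strong base dissociates completely, so [OH-] equals the given concentration.
pOH = -log10([OH-]) = -log10(0.0925) = 1.033858
pH = 14 - pOH = 14 - 1.033858
pH = 12.966142, rounded to 4 dp:

12.9661


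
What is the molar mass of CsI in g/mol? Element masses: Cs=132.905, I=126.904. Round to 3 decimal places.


M = sum(count * atomic_mass) over atoms.
M = 1*132.905 + 1*126.904
M = 132.905 + 126.904
M = 259.809 g/mol, rounded to 3 dp:

259.809 g/mol


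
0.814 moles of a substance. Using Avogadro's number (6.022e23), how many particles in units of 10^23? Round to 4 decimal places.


N = n * NA, then divide by 1e23 for the requested units.
N / 1e23 = n * 6.022
N / 1e23 = 0.814 * 6.022
N / 1e23 = 4.901908, rounded to 4 dp:

4.9019


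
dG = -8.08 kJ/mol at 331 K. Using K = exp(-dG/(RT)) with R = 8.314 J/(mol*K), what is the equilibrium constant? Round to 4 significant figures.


dG is in kJ/mol; multiply by 1000 to match R in J/(mol*K).
RT = 8.314 * 331 = 2751.934 J/mol
exponent = -dG*1000 / (RT) = -(-8.08*1000) / 2751.934 = 2.93611693
K = exp(2.93611693)
K = 18.842537, rounded to 4 significant figures:

18.84


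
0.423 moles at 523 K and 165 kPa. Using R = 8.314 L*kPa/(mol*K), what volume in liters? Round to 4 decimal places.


PV = nRT, solve for V = nRT / P.
nRT = 0.423 * 8.314 * 523 = 1839.2979
V = 1839.2979 / 165
V = 11.14726 L, rounded to 4 dp:

11.1473 L


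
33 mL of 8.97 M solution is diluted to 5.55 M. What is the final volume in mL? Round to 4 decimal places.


Dilution: M1*V1 = M2*V2, solve for V2.
V2 = M1*V1 / M2
V2 = 8.97 * 33 / 5.55
V2 = 296.01 / 5.55
V2 = 53.33513514 mL, rounded to 4 dp:

53.3351 mL


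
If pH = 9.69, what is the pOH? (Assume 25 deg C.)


At 25 deg C, pH + pOH = 14.
pOH = 14 - pH = 14 - 9.69
pOH = 4.31:

4.31


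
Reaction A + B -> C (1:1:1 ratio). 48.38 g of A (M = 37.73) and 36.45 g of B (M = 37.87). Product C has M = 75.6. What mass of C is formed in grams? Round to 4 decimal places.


Find moles of each reactant; the smaller value is the limiting reagent in a 1:1:1 reaction, so moles_C equals moles of the limiter.
n_A = mass_A / M_A = 48.38 / 37.73 = 1.282269 mol
n_B = mass_B / M_B = 36.45 / 37.87 = 0.962503 mol
Limiting reagent: B (smaller), n_limiting = 0.962503 mol
mass_C = n_limiting * M_C = 0.962503 * 75.6
mass_C = 72.7652268 g, rounded to 4 dp:

72.7652 g


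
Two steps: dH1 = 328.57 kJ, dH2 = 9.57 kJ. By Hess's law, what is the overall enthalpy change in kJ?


Hess's law: enthalpy is a state function, so add the step enthalpies.
dH_total = dH1 + dH2 = 328.57 + (9.57)
dH_total = 338.14 kJ:

338.14 kJ


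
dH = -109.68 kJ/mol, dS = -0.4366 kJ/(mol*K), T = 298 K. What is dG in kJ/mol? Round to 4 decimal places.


Gibbs: dG = dH - T*dS (consistent units, dS already in kJ/(mol*K)).
T*dS = 298 * -0.4366 = -130.1068
dG = -109.68 - (-130.1068)
dG = 20.4268 kJ/mol, rounded to 4 dp:

20.4268 kJ/mol


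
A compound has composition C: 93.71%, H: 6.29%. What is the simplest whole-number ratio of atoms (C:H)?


Assume 100 g of compound, divide each mass% by atomic mass to get moles, then normalize by the smallest to get a raw atom ratio.
Moles per 100 g: C: 93.71/12.011 = 7.802, H: 6.29/1.008 = 6.2401
Raw ratio (divide by min = 6.2401): C: 1.25, H: 1.0
Multiply by 4 to clear fractions: C: 5.001 ~= 5, H: 4.0 ~= 4
Reduce by GCD to get the simplest whole-number ratio:

5:4


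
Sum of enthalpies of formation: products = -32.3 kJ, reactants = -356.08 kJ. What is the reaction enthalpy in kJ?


dH_rxn = sum(dH_f products) - sum(dH_f reactants)
dH_rxn = -32.3 - (-356.08)
dH_rxn = 323.78 kJ:

323.78 kJ


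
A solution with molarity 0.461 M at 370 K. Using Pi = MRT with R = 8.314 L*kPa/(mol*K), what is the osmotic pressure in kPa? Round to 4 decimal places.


Osmotic pressure (van't Hoff): Pi = M*R*T.
RT = 8.314 * 370 = 3076.18
Pi = 0.461 * 3076.18
Pi = 1418.11898 kPa, rounded to 4 dp:

1418.1190 kPa


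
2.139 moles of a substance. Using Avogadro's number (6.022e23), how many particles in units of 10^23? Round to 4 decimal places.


N = n * NA, then divide by 1e23 for the requested units.
N / 1e23 = n * 6.022
N / 1e23 = 2.139 * 6.022
N / 1e23 = 12.881058, rounded to 4 dp:

12.8811


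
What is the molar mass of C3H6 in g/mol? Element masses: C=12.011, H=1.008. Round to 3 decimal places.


M = sum(count * atomic_mass) over atoms.
M = 3*12.011 + 6*1.008
M = 36.033 + 6.048
M = 42.081 g/mol, rounded to 3 dp:

42.081 g/mol


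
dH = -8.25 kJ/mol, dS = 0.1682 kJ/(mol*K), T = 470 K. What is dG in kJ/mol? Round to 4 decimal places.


Gibbs: dG = dH - T*dS (consistent units, dS already in kJ/(mol*K)).
T*dS = 470 * 0.1682 = 79.054
dG = -8.25 - (79.054)
dG = -87.304 kJ/mol, rounded to 4 dp:

-87.3040 kJ/mol


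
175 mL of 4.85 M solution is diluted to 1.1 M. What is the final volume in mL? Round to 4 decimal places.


Dilution: M1*V1 = M2*V2, solve for V2.
V2 = M1*V1 / M2
V2 = 4.85 * 175 / 1.1
V2 = 848.75 / 1.1
V2 = 771.59090909 mL, rounded to 4 dp:

771.5909 mL


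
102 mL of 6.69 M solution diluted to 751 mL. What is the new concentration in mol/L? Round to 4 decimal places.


Dilution: M1*V1 = M2*V2, solve for M2.
M2 = M1*V1 / V2
M2 = 6.69 * 102 / 751
M2 = 682.38 / 751
M2 = 0.9086285 mol/L, rounded to 4 dp:

0.9086 mol/L


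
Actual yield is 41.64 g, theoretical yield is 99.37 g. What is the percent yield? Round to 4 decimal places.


% yield = 100 * actual / theoretical
% yield = 100 * 41.64 / 99.37
% yield = 41.90399517 %, rounded to 4 dp:

41.9040 %


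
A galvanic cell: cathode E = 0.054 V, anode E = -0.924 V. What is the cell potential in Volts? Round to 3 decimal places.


Standard cell potential: E_cell = E_cathode - E_anode.
E_cell = 0.054 - (-0.924)
E_cell = 0.978 V, rounded to 3 dp:

0.978 V


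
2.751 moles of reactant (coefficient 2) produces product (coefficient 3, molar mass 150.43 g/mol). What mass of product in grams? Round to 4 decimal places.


Use the coefficient ratio to convert reactant moles to product moles, then multiply by the product's molar mass.
moles_P = moles_R * (coeff_P / coeff_R) = 2.751 * (3/2) = 4.1265
mass_P = moles_P * M_P = 4.1265 * 150.43
mass_P = 620.749395 g, rounded to 4 dp:

620.7494 g


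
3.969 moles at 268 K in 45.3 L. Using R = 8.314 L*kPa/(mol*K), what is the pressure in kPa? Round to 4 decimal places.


PV = nRT, solve for P = nRT / V.
nRT = 3.969 * 8.314 * 268 = 8843.5353
P = 8843.5353 / 45.3
P = 195.2215298 kPa, rounded to 4 dp:

195.2215 kPa


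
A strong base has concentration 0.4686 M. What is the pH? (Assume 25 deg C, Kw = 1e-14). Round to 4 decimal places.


A strong base dissociates completely, so [OH-] equals the given concentration.
pOH = -log10([OH-]) = -log10(0.4686) = 0.329198
pH = 14 - pOH = 14 - 0.329198
pH = 13.670802, rounded to 4 dp:

13.6708


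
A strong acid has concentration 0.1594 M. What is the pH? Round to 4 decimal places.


A strong acid dissociates completely, so [H+] equals the given concentration.
pH = -log10([H+]) = -log10(0.1594)
pH = 0.79751168, rounded to 4 dp:

0.7975


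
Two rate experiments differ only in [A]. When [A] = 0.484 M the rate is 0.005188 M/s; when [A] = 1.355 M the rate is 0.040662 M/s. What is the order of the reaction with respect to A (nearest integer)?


Rate is proportional to [A]^n, so rate2/rate1 = ([A]2/[A]1)^n. Take logs to solve for n.
rate2/rate1 = 0.040662 / 0.005188 = 7.8377
[A]2/[A]1 = 1.355 / 0.484 = 2.7996
n = ln(7.8377) / ln(2.7996) = 2.0
Nearest integer order:

2


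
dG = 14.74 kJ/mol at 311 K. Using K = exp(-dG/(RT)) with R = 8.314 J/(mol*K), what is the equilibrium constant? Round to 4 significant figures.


dG is in kJ/mol; multiply by 1000 to match R in J/(mol*K).
RT = 8.314 * 311 = 2585.654 J/mol
exponent = -dG*1000 / (RT) = -(14.74*1000) / 2585.654 = -5.7006854
K = exp(-5.7006854)
K = 0.0033436729, rounded to 4 significant figures:

0.003344


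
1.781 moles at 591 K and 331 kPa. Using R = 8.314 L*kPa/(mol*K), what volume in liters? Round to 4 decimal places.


PV = nRT, solve for V = nRT / P.
nRT = 1.781 * 8.314 * 591 = 8751.0753
V = 8751.0753 / 331
V = 26.43829396 L, rounded to 4 dp:

26.4383 L


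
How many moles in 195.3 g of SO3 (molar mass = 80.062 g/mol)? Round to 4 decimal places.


n = mass / M
n = 195.3 / 80.062
n = 2.4393595 mol, rounded to 4 dp:

2.4394 mol


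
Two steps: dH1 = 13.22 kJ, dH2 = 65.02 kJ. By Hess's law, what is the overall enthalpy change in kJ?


Hess's law: enthalpy is a state function, so add the step enthalpies.
dH_total = dH1 + dH2 = 13.22 + (65.02)
dH_total = 78.24 kJ:

78.24 kJ


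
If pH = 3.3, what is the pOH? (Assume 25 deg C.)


At 25 deg C, pH + pOH = 14.
pOH = 14 - pH = 14 - 3.3
pOH = 10.7:

10.70


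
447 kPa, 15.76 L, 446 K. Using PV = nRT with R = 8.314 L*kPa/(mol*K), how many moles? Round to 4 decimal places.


PV = nRT, solve for n = PV / (RT).
PV = 447 * 15.76 = 7044.72
RT = 8.314 * 446 = 3708.044
n = 7044.72 / 3708.044
n = 1.89984801 mol, rounded to 4 dp:

1.8998 mol


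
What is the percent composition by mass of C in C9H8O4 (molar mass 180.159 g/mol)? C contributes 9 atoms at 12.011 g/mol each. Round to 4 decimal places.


pct = 100 * (n_elem * M_elem) / M_total
mass_contribution = 9 * 12.011 = 108.099 g/mol
pct = 100 * 108.099 / 180.159
pct = 60.00199823 %, rounded to 4 dp:

60.0020 %


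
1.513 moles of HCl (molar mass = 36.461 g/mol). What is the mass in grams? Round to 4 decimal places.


mass = n * M
mass = 1.513 * 36.461
mass = 55.165493 g, rounded to 4 dp:

55.1655 g


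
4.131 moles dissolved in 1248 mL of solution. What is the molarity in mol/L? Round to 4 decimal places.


Convert volume to liters: V_L = V_mL / 1000.
V_L = 1248 / 1000 = 1.248 L
M = n / V_L = 4.131 / 1.248
M = 3.31009615 mol/L, rounded to 4 dp:

3.3101 mol/L


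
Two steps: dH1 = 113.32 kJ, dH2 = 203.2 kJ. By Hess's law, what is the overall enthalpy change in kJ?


Hess's law: enthalpy is a state function, so add the step enthalpies.
dH_total = dH1 + dH2 = 113.32 + (203.2)
dH_total = 316.52 kJ:

316.52 kJ


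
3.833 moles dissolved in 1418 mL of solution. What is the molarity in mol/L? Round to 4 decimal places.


Convert volume to liters: V_L = V_mL / 1000.
V_L = 1418 / 1000 = 1.418 L
M = n / V_L = 3.833 / 1.418
M = 2.70310296 mol/L, rounded to 4 dp:

2.7031 mol/L


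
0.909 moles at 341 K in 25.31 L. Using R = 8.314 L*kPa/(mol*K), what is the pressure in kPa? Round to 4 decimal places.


PV = nRT, solve for P = nRT / V.
nRT = 0.909 * 8.314 * 341 = 2577.0823
P = 2577.0823 / 25.31
P = 101.82071513 kPa, rounded to 4 dp:

101.8207 kPa


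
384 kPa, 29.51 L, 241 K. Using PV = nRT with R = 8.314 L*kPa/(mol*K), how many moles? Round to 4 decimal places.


PV = nRT, solve for n = PV / (RT).
PV = 384 * 29.51 = 11331.84
RT = 8.314 * 241 = 2003.674
n = 11331.84 / 2003.674
n = 5.65553079 mol, rounded to 4 dp:

5.6555 mol


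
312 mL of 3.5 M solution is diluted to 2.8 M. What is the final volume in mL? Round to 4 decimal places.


Dilution: M1*V1 = M2*V2, solve for V2.
V2 = M1*V1 / M2
V2 = 3.5 * 312 / 2.8
V2 = 1092.0 / 2.8
V2 = 390.0 mL, rounded to 4 dp:

390.0000 mL


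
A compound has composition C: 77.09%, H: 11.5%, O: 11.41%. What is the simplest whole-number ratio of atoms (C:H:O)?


Assume 100 g of compound, divide each mass% by atomic mass to get moles, then normalize by the smallest to get a raw atom ratio.
Moles per 100 g: C: 77.09/12.011 = 6.4183, H: 11.5/1.008 = 11.4087, O: 11.41/15.999 = 0.7132
Raw ratio (divide by min = 0.7132): C: 9.0, H: 15.997, O: 1.0
Multiply by 1 to clear fractions: C: 9.0 ~= 9, H: 15.997 ~= 16, O: 1.0 ~= 1
Reduce by GCD to get the simplest whole-number ratio:

9:16:1


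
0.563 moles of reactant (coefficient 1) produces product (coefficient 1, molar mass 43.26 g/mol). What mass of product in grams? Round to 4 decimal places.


Use the coefficient ratio to convert reactant moles to product moles, then multiply by the product's molar mass.
moles_P = moles_R * (coeff_P / coeff_R) = 0.563 * (1/1) = 0.563
mass_P = moles_P * M_P = 0.563 * 43.26
mass_P = 24.35538 g, rounded to 4 dp:

24.3554 g


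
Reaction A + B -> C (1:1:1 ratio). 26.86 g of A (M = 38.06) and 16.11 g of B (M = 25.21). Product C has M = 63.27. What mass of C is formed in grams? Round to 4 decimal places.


Find moles of each reactant; the smaller value is the limiting reagent in a 1:1:1 reaction, so moles_C equals moles of the limiter.
n_A = mass_A / M_A = 26.86 / 38.06 = 0.705728 mol
n_B = mass_B / M_B = 16.11 / 25.21 = 0.639032 mol
Limiting reagent: B (smaller), n_limiting = 0.639032 mol
mass_C = n_limiting * M_C = 0.639032 * 63.27
mass_C = 40.43155464 g, rounded to 4 dp:

40.4316 g


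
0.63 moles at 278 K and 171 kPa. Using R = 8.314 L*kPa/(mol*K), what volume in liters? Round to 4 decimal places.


PV = nRT, solve for V = nRT / P.
nRT = 0.63 * 8.314 * 278 = 1456.114
V = 1456.114 / 171
V = 8.51528655 L, rounded to 4 dp:

8.5153 L


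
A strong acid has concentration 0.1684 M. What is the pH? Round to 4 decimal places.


A strong acid dissociates completely, so [H+] equals the given concentration.
pH = -log10([H+]) = -log10(0.1684)
pH = 0.77365791, rounded to 4 dp:

0.7737


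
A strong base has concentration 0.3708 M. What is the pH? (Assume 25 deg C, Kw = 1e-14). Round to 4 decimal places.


A strong base dissociates completely, so [OH-] equals the given concentration.
pOH = -log10([OH-]) = -log10(0.3708) = 0.43086
pH = 14 - pOH = 14 - 0.43086
pH = 13.56914, rounded to 4 dp:

13.5691


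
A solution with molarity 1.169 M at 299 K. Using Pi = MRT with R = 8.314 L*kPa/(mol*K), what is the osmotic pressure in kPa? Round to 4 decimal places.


Osmotic pressure (van't Hoff): Pi = M*R*T.
RT = 8.314 * 299 = 2485.886
Pi = 1.169 * 2485.886
Pi = 2906.000734 kPa, rounded to 4 dp:

2906.0007 kPa


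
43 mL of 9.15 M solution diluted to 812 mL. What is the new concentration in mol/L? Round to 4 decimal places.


Dilution: M1*V1 = M2*V2, solve for M2.
M2 = M1*V1 / V2
M2 = 9.15 * 43 / 812
M2 = 393.45 / 812
M2 = 0.48454433 mol/L, rounded to 4 dp:

0.4845 mol/L


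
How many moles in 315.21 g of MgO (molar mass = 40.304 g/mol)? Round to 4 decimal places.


n = mass / M
n = 315.21 / 40.304
n = 7.82081183 mol, rounded to 4 dp:

7.8208 mol


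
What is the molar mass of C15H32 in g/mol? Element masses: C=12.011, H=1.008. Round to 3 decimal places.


M = sum(count * atomic_mass) over atoms.
M = 15*12.011 + 32*1.008
M = 180.165 + 32.256
M = 212.421 g/mol, rounded to 3 dp:

212.421 g/mol


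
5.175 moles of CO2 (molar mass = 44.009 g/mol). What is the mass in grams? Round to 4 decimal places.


mass = n * M
mass = 5.175 * 44.009
mass = 227.746575 g, rounded to 4 dp:

227.7466 g


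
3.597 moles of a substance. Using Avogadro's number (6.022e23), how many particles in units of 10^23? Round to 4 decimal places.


N = n * NA, then divide by 1e23 for the requested units.
N / 1e23 = n * 6.022
N / 1e23 = 3.597 * 6.022
N / 1e23 = 21.661134, rounded to 4 dp:

21.6611


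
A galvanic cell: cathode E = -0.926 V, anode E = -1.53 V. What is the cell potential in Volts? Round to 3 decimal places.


Standard cell potential: E_cell = E_cathode - E_anode.
E_cell = -0.926 - (-1.53)
E_cell = 0.604 V, rounded to 3 dp:

0.604 V


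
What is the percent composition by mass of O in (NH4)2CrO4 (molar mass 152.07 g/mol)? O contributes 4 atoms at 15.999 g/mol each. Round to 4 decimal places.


pct = 100 * (n_elem * M_elem) / M_total
mass_contribution = 4 * 15.999 = 63.996 g/mol
pct = 100 * 63.996 / 152.07
pct = 42.08325113 %, rounded to 4 dp:

42.0833 %


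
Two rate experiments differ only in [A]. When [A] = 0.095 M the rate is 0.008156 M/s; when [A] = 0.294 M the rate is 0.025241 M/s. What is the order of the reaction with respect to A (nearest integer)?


Rate is proportional to [A]^n, so rate2/rate1 = ([A]2/[A]1)^n. Take logs to solve for n.
rate2/rate1 = 0.025241 / 0.008156 = 3.0948
[A]2/[A]1 = 0.294 / 0.095 = 3.0947
n = ln(3.0948) / ln(3.0947) = 1.0
Nearest integer order:

1
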